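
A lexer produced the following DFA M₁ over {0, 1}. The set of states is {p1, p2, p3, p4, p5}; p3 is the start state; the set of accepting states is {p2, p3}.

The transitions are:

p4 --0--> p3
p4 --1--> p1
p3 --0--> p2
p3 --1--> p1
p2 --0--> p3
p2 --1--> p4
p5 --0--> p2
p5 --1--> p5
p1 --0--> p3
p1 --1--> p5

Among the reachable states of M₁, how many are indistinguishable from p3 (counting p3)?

Every state is reachable, so we keep all 5.
P0 = {p2,p3} | {p1,p4,p5}.
The partition is now stable with 2 blocks: {p2,p3} | {p1,p4,p5}.
The equivalence class containing p3 is {p2,p3}, of size 2.

2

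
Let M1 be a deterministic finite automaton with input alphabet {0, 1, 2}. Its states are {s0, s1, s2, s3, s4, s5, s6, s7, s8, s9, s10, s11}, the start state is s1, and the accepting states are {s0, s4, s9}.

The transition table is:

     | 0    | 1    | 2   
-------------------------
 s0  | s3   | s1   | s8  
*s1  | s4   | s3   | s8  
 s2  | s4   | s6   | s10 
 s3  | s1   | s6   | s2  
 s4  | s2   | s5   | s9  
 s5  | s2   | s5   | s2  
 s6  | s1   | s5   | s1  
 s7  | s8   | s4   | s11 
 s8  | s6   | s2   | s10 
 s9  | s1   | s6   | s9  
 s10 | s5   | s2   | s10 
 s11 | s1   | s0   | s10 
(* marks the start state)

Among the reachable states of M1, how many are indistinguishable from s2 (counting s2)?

2

States {s0,s7,s11} cannot be reached from the start state, so discard them.
Initial partition by acceptance: {s4,s9} | {s1,s2,s3,s5,s6,s8,s10}.
Split {s1,s2,s3,s5,s6,s8,s10} by δ(·,0) → {s3,s5,s6,s8,s10} and {s1,s2}.
On input 0, block {s3,s5,s6,s8,s10} splits into {s3,s5,s6} and {s8,s10}.
The partition is now stable with 4 blocks: {s4,s9} | {s3,s5,s6} | {s1,s2} | {s8,s10}.
State s2 belongs to the block {s1,s2}, which has 2 states.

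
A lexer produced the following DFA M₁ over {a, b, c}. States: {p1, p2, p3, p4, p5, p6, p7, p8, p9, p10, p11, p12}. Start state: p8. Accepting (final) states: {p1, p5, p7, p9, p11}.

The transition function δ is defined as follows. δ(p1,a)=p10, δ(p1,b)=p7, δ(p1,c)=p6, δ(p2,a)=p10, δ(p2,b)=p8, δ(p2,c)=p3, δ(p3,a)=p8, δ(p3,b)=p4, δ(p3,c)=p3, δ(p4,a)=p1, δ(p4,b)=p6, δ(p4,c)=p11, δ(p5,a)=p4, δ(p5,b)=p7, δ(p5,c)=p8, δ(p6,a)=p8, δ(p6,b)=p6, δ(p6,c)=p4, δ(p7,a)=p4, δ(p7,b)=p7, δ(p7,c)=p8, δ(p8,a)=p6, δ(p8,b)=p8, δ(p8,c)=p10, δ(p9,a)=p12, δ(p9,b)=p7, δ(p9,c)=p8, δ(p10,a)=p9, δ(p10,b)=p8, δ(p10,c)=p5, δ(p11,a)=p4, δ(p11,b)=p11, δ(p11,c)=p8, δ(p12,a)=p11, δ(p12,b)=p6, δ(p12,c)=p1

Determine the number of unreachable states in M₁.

2

Starting at p8 and following transitions, the reachable set is {p1, p4, p5, p6, p7, p8, p9, p10, p11, p12}. That leaves p2, p3 unreachable — 2 in total.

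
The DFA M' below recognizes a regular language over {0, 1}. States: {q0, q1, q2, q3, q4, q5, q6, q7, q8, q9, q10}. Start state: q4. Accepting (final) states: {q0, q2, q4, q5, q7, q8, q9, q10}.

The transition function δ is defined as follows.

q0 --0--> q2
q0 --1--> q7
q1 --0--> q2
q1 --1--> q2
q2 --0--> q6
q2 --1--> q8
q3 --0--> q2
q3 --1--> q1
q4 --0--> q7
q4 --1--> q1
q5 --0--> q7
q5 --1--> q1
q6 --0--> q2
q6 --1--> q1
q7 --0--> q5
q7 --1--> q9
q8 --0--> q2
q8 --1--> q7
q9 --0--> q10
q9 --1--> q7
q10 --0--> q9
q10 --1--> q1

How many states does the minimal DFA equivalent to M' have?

6

Reachable states from the start: {q1,q2,q4,q5,q6,q7,q8,q9,q10}. Unreachable: {q0,q3} — drop them.
P0 = {q2,q4,q5,q7,q8,q9,q10} | {q1,q6}.
On input 0, block {q2,q4,q5,q7,q8,q9,q10} splits into {q4,q5,q7,q8,q9,q10} and {q2}.
Refine {q4,q5,q7,q8,q9,q10} on symbol 0: members go to different blocks, giving {q4,q5,q7,q9,q10} and {q8}.
Refine {q4,q5,q7,q9,q10} on symbol 1: members go to different blocks, giving {q4,q5,q10} and {q7,q9}.
Split {q1,q6} by δ(·,1) → {q1} and {q6}.
No further refinement is possible. Final partition (6 blocks): {q4,q5,q10} | {q1} | {q2} | {q8} | {q7,q9} | {q6}.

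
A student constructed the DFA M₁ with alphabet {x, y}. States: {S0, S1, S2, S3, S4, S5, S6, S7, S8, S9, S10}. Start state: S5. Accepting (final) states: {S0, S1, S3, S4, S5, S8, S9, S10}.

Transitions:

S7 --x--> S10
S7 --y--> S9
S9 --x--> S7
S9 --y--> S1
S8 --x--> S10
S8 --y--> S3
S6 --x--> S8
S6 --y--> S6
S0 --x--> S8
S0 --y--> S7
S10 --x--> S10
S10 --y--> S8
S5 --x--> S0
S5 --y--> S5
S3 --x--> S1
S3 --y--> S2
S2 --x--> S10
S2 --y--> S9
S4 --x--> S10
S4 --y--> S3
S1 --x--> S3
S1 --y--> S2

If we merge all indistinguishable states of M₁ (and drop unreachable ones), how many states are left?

Reachable states from the start: {S0,S1,S2,S3,S5,S7,S8,S9,S10}. Unreachable: {S4,S6} — drop them.
Initial partition by acceptance: {S0,S1,S3,S5,S8,S9,S10} | {S2,S7}.
On input x, block {S0,S1,S3,S5,S8,S9,S10} splits into {S0,S1,S3,S5,S8,S10} and {S9}.
Refine {S0,S1,S3,S5,S8,S10} on symbol y: members go to different blocks, giving {S0,S1,S3} and {S5,S8,S10}.
Split {S0,S1,S3} by δ(·,x) → {S1,S3} and {S0}.
Split {S5,S8,S10} by δ(·,x) → {S8,S10} and {S5}.
Split {S8,S10} by δ(·,y) → {S8} and {S10}.
No further refinement is possible. Final partition (7 blocks): {S1,S3} | {S2,S7} | {S9} | {S8} | {S0} | {S5} | {S10}.

7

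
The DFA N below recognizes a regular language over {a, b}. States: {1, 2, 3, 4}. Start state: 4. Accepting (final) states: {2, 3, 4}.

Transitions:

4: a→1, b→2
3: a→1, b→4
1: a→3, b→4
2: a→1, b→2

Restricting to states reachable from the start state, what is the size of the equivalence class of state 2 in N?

3

P0 = {2,3,4} | {1}.
Stable partition: {2,3,4} | {1} — 2 equivalence classes.
State 2 belongs to the block {2,3,4}, which has 3 states.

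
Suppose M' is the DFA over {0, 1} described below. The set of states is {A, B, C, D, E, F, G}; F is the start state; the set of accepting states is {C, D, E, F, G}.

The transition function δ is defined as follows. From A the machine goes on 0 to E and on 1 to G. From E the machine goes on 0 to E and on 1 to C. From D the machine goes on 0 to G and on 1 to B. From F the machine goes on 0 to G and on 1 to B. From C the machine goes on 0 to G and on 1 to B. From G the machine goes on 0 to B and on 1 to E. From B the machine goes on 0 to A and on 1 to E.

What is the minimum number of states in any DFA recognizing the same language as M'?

First remove the unreachable states {D}; 6 states remain.
P0 = {C,E,F,G} | {A,B}.
Split {C,E,F,G} by δ(·,0) → {C,E,F} and {G}.
Split {C,E,F} by δ(·,0) → {C,F} and {E}.
Refine {A,B} on symbol 0: members go to different blocks, giving {A} and {B}.
No further refinement is possible. Final partition (5 blocks): {C,F} | {A} | {G} | {E} | {B}.

5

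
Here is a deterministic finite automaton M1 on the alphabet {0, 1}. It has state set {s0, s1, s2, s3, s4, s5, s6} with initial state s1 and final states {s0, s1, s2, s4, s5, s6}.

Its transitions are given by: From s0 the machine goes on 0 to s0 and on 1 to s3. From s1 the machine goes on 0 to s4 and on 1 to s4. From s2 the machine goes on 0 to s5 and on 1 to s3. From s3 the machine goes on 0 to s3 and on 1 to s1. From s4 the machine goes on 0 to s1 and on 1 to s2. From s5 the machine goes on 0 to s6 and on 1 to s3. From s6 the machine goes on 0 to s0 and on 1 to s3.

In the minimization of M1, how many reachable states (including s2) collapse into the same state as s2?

4

Start with accepting vs non-accepting: {s0,s1,s2,s4,s5,s6} | {s3}.
Split {s0,s1,s2,s4,s5,s6} by δ(·,1) → {s0,s2,s5,s6} and {s1,s4}.
Split {s1,s4} by δ(·,1) → {s1} and {s4}.
Stable partition: {s0,s2,s5,s6} | {s3} | {s1} | {s4} — 4 equivalence classes.
The equivalence class containing s2 is {s0,s2,s5,s6}, of size 4.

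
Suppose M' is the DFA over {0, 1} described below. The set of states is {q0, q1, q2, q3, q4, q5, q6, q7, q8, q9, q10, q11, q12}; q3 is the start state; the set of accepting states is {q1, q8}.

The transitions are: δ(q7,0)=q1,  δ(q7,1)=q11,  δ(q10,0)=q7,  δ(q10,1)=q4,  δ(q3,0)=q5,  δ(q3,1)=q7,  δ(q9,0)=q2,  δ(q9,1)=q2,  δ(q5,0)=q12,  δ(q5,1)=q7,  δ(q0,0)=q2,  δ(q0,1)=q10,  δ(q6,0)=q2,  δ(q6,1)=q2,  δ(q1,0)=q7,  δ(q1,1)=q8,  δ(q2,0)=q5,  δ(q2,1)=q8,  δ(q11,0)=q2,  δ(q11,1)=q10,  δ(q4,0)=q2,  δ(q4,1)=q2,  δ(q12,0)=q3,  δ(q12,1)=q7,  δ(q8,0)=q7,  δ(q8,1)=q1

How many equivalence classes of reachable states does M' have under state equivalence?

First remove the unreachable states {q0,q6,q9}; 10 states remain.
P0 = {q1,q8} | {q2,q3,q4,q5,q7,q10,q11,q12}.
On input 0, block {q2,q3,q4,q5,q7,q10,q11,q12} splits into {q2,q3,q4,q5,q10,q11,q12} and {q7}.
Refine {q2,q3,q4,q5,q10,q11,q12} on symbol 0: members go to different blocks, giving {q2,q3,q4,q5,q11,q12} and {q10}.
Refine {q2,q3,q4,q5,q11,q12} on symbol 1: members go to different blocks, giving {q3,q5,q12} and {q2} and {q4} and {q11}.
No further refinement is possible. Final partition (7 blocks): {q1,q8} | {q3,q5,q12} | {q7} | {q10} | {q2} | {q4} | {q11}.

7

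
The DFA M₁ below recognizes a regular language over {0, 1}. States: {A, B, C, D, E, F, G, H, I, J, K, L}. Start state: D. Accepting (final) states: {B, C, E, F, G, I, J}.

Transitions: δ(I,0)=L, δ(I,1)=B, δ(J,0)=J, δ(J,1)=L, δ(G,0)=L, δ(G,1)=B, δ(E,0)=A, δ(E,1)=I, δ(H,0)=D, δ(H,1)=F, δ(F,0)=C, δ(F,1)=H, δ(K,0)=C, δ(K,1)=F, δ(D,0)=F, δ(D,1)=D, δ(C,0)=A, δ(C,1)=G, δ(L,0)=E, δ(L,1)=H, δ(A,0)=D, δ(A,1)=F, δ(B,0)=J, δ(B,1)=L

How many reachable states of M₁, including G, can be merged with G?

2

First remove the unreachable states {K}; 11 states remain.
Start with accepting vs non-accepting: {B,C,E,F,G,I,J} | {A,D,H,L}.
On input 0, block {B,C,E,F,G,I,J} splits into {C,E,G,I} and {B,F,J}.
Refine {C,E,G,I} on symbol 1: members go to different blocks, giving {C,E} and {G,I}.
On input 0, block {A,D,H,L} splits into {A,H} and {D} and {L}.
Split {B,F,J} by δ(·,0) → {B,J} and {F}.
No further refinement is possible. Final partition (7 blocks): {C,E} | {A,H} | {B,J} | {G,I} | {D} | {L} | {F}.
The equivalence class containing G is {G,I}, of size 2.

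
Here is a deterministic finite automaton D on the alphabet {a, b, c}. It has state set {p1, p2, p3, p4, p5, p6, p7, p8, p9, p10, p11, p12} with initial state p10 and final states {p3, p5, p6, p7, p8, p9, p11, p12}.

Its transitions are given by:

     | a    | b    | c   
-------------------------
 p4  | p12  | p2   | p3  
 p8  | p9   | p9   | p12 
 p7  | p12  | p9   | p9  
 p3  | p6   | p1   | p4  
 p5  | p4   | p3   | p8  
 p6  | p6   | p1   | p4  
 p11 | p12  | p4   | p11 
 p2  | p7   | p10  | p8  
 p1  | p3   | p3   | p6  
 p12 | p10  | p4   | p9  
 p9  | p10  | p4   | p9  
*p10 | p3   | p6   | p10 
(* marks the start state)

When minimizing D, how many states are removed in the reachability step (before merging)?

2

BFS from p10 reaches {p1, p2, p3, p4, p6, p7, p8, p9, p10, p12}; the 2 state(s) p5, p11 are never visited.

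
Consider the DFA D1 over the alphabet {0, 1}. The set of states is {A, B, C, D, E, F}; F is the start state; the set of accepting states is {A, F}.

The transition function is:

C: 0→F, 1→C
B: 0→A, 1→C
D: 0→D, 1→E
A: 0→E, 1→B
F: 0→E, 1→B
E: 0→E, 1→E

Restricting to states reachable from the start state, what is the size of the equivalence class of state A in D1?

Reachable states from the start: {A,B,C,E,F}. Unreachable: {D} — drop them.
Initial partition by acceptance: {A,F} | {B,C,E}.
Refine {B,C,E} on symbol 0: members go to different blocks, giving {B,C} and {E}.
The partition is now stable with 3 blocks: {A,F} | {B,C} | {E}.
The equivalence class containing A is {A,F}, of size 2.

2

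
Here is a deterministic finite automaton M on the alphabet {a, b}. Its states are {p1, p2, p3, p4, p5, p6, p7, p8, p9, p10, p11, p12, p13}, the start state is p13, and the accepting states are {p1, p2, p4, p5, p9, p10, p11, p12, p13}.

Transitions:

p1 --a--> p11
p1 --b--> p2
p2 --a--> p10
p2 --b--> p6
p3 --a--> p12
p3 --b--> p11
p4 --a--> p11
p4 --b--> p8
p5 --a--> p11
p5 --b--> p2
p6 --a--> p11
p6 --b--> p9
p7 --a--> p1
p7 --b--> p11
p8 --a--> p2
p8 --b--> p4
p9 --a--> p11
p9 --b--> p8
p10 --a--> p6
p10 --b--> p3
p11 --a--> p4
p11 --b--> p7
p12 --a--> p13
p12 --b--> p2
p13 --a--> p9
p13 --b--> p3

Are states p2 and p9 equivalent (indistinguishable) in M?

No

First remove the unreachable states {p5}; 12 states remain.
Initial partition by acceptance: {p1,p2,p4,p9,p10,p11,p12,p13} | {p3,p6,p7,p8}.
On input a, block {p1,p2,p4,p9,p10,p11,p12,p13} splits into {p1,p2,p4,p9,p11,p12,p13} and {p10}.
Split {p1,p2,p4,p9,p11,p12,p13} by δ(·,a) → {p1,p4,p9,p11,p12,p13} and {p2}.
Split {p1,p4,p9,p11,p12,p13} by δ(·,b) → {p4,p9,p11,p13} and {p1,p12}.
On input a, block {p3,p6,p7,p8} splits into {p3,p7} and {p6} and {p8}.
Refine {p4,p9,p11,p13} on symbol b: members go to different blocks, giving {p4,p9} and {p11,p13}.
Stable partition: {p4,p9} | {p3,p7} | {p10} | {p2} | {p1,p12} | {p6} | {p8} | {p11,p13} — 8 equivalence classes.
p2 and p9 end up in different blocks, so they are distinguishable. For instance, the string 'aa' is accepted from only p9.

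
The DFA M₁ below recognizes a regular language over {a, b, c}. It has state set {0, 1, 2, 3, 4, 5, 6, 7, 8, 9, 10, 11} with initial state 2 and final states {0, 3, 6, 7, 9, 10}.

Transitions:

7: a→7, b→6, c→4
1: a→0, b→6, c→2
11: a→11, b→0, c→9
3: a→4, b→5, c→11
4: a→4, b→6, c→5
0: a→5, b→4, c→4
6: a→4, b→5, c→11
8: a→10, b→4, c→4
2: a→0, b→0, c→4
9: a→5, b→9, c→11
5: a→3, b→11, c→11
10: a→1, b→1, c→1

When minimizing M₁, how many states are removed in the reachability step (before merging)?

4

No path from 2 leads to 1, 7, 8, 10; the other 8 states are all reachable.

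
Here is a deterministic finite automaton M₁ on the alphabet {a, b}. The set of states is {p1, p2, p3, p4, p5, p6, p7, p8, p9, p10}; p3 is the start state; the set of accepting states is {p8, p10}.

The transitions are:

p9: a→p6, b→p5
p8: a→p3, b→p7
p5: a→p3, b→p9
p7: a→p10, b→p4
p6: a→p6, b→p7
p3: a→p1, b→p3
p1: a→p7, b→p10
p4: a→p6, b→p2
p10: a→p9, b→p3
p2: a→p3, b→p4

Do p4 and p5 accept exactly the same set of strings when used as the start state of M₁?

No

First remove the unreachable states {p8}; 9 states remain.
P0 = {p10} | {p1,p2,p3,p4,p5,p6,p7,p9}.
On input a, block {p1,p2,p3,p4,p5,p6,p7,p9} splits into {p1,p2,p3,p4,p5,p6,p9} and {p7}.
On input a, block {p1,p2,p3,p4,p5,p6,p9} splits into {p2,p3,p4,p5,p6,p9} and {p1}.
On input a, block {p2,p3,p4,p5,p6,p9} splits into {p2,p4,p5,p6,p9} and {p3}.
Refine {p2,p4,p5,p6,p9} on symbol a: members go to different blocks, giving {p4,p6,p9} and {p2,p5}.
Refine {p4,p6,p9} on symbol b: members go to different blocks, giving {p4,p9} and {p6}.
The partition is now stable with 7 blocks: {p10} | {p4,p9} | {p7} | {p1} | {p3} | {p2,p5} | {p6}.
p4 and p5 end up in different blocks, so they are distinguishable. For instance, the string 'aab' is accepted from only p5.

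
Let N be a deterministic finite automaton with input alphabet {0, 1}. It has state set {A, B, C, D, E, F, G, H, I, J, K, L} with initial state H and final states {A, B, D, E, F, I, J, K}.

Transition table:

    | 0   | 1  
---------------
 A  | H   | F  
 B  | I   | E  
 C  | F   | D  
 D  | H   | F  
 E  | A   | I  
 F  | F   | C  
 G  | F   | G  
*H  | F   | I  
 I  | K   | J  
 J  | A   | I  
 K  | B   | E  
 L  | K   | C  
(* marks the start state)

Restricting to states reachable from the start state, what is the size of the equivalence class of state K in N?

States {G,L} cannot be reached from the start state, so discard them.
Start with accepting vs non-accepting: {A,B,D,E,F,I,J,K} | {C,H}.
On input 0, block {A,B,D,E,F,I,J,K} splits into {B,E,F,I,J,K} and {A,D}.
Split {B,E,F,I,J,K} by δ(·,0) → {B,F,I,K} and {E,J}.
Refine {B,F,I,K} on symbol 1: members go to different blocks, giving {B,I,K} and {F}.
Split {C,H} by δ(·,1) → {C} and {H}.
No further refinement is possible. Final partition (6 blocks): {B,I,K} | {C} | {A,D} | {E,J} | {F} | {H}.
The equivalence class containing K is {B,I,K}, of size 3.

3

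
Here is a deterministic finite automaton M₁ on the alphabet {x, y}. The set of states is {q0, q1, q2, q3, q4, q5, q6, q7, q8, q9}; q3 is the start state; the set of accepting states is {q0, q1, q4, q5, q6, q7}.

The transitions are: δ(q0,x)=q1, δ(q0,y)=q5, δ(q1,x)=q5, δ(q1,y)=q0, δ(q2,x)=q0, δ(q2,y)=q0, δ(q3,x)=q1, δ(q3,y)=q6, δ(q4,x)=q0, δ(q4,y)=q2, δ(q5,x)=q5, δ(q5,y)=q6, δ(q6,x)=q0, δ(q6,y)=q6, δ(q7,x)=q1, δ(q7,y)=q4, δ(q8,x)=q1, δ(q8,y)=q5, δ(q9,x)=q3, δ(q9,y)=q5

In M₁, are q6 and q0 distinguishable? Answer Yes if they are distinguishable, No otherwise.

No

First remove the unreachable states {q2,q4,q7,q8,q9}; 5 states remain.
Start with accepting vs non-accepting: {q0,q1,q5,q6} | {q3}.
Stable partition: {q0,q1,q5,q6} | {q3} — 2 equivalence classes.
q6 and q0 lie in the same block of the stable partition, so they are equivalent — no string distinguishes them.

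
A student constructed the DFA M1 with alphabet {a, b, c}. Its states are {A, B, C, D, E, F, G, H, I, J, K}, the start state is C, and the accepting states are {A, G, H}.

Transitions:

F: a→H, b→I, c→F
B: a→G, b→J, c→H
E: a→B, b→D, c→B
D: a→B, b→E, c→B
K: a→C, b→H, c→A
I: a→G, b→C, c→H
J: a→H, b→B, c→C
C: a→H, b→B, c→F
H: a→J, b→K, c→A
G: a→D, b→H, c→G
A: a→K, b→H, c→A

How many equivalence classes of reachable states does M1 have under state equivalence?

All states are reachable from the start state.
Start with accepting vs non-accepting: {A,G,H} | {B,C,D,E,F,I,J,K}.
Split {A,G,H} by δ(·,b) → {A,G} and {H}.
On input a, block {B,C,D,E,F,I,J,K} splits into {C,F,J} and {D,E,K} and {B,I}.
Split {D,E,K} by δ(·,a) → {D,E} and {K}.
On input a, block {A,G} splits into {A} and {G}.
Stable partition: {A} | {C,F,J} | {H} | {D,E} | {B,I} | {K} | {G} — 7 equivalence classes.

7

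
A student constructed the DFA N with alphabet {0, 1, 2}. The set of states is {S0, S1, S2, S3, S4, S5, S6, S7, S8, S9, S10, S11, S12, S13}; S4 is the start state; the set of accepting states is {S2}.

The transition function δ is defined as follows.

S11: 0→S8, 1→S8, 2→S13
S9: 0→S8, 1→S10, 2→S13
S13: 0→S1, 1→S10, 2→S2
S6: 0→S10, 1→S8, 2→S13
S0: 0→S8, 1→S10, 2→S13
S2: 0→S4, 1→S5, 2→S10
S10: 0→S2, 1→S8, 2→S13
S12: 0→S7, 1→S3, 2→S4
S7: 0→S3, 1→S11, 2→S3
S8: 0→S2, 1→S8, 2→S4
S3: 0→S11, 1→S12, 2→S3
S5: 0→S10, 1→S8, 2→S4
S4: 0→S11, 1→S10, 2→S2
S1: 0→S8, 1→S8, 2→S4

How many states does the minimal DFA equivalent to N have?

States {S0,S3,S6,S7,S9,S12} cannot be reached from the start state, so discard them.
Start with accepting vs non-accepting: {S2} | {S1,S4,S5,S8,S10,S11,S13}.
On input 0, block {S1,S4,S5,S8,S10,S11,S13} splits into {S1,S4,S5,S11,S13} and {S8,S10}.
On input 0, block {S1,S4,S5,S11,S13} splits into {S1,S5,S11} and {S4,S13}.
No further refinement is possible. Final partition (4 blocks): {S2} | {S1,S5,S11} | {S8,S10} | {S4,S13}.

4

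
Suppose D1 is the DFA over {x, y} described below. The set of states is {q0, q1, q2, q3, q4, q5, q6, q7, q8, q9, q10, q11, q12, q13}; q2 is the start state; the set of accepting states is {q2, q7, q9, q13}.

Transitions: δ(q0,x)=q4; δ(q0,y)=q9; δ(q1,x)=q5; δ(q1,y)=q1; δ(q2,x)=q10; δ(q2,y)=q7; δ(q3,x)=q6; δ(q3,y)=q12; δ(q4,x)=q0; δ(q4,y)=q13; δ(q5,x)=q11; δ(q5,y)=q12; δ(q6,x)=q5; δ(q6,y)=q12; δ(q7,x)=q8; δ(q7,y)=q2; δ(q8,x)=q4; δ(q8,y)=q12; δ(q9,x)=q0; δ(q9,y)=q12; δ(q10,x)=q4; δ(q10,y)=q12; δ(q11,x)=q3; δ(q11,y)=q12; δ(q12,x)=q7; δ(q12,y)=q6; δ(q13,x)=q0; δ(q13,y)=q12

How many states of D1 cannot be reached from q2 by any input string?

BFS from q2 reaches {q0, q2, q3, q4, q5, q6, q7, q8, q9, q10, q11, q12, q13}; the 1 state(s) q1 are never visited.

1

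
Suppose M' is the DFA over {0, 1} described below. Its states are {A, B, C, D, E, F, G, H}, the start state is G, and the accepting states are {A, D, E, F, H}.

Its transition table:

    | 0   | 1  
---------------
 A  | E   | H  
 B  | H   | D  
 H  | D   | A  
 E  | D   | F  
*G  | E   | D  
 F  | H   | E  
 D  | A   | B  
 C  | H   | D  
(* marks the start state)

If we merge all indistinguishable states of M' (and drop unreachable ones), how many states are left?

4

States {C} cannot be reached from the start state, so discard them.
Initial partition by acceptance: {A,D,E,F,H} | {B,G}.
Refine {A,D,E,F,H} on symbol 1: members go to different blocks, giving {A,E,F,H} and {D}.
Refine {A,E,F,H} on symbol 0: members go to different blocks, giving {A,F} and {E,H}.
No further refinement is possible. Final partition (4 blocks): {A,F} | {B,G} | {D} | {E,H}.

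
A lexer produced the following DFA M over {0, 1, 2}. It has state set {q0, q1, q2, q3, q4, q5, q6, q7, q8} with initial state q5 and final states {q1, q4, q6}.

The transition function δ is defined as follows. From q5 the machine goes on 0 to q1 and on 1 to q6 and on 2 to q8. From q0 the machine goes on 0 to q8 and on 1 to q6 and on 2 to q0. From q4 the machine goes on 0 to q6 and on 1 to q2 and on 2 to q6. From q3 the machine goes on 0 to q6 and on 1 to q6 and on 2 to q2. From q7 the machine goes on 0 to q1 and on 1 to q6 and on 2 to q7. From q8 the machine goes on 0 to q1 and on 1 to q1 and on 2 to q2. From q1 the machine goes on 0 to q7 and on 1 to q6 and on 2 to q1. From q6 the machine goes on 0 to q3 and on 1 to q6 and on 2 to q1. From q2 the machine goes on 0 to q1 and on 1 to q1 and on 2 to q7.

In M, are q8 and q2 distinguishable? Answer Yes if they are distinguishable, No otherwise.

No

First remove the unreachable states {q0,q4}; 7 states remain.
Start with accepting vs non-accepting: {q1,q6} | {q2,q3,q5,q7,q8}.
The partition is now stable with 2 blocks: {q1,q6} | {q2,q3,q5,q7,q8}.
q8 and q2 lie in the same block of the stable partition, so they are equivalent — no string distinguishes them.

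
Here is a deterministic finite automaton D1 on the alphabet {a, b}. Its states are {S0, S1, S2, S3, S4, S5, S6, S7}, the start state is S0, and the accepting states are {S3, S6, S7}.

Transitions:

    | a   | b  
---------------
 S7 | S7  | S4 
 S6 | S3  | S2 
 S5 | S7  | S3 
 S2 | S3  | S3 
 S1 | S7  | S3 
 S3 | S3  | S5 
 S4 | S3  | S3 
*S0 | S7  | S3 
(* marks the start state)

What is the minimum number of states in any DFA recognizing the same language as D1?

2

Reachable states from the start: {S0,S3,S4,S5,S7}. Unreachable: {S1,S2,S6} — drop them.
Start with accepting vs non-accepting: {S3,S7} | {S0,S4,S5}.
No further refinement is possible. Final partition (2 blocks): {S3,S7} | {S0,S4,S5}.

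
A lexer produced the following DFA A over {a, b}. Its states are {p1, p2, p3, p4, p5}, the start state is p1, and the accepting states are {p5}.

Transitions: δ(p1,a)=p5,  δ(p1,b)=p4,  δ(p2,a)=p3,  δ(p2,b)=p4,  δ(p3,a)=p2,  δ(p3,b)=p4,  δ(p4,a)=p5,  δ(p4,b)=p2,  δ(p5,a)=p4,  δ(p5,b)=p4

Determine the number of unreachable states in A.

0

Exploring from p1, all states are eventually visited, so none are unreachable.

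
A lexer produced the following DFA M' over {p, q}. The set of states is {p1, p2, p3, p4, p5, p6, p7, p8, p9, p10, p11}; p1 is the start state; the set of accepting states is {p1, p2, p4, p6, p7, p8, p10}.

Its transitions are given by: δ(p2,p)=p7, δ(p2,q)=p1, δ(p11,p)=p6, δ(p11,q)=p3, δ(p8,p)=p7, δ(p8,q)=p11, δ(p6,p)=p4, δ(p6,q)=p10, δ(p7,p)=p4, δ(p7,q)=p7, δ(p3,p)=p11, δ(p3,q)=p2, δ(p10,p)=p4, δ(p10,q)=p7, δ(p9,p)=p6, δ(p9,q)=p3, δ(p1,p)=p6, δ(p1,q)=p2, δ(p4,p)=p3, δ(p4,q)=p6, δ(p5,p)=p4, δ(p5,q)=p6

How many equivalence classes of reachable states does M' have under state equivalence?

First remove the unreachable states {p5,p8,p9}; 8 states remain.
P0 = {p1,p2,p4,p6,p7,p10} | {p3,p11}.
On input p, block {p1,p2,p4,p6,p7,p10} splits into {p1,p2,p6,p7,p10} and {p4}.
On input p, block {p1,p2,p6,p7,p10} splits into {p6,p7,p10} and {p1,p2}.
On input p, block {p3,p11} splits into {p3} and {p11}.
The partition is now stable with 5 blocks: {p6,p7,p10} | {p3} | {p4} | {p1,p2} | {p11}.

5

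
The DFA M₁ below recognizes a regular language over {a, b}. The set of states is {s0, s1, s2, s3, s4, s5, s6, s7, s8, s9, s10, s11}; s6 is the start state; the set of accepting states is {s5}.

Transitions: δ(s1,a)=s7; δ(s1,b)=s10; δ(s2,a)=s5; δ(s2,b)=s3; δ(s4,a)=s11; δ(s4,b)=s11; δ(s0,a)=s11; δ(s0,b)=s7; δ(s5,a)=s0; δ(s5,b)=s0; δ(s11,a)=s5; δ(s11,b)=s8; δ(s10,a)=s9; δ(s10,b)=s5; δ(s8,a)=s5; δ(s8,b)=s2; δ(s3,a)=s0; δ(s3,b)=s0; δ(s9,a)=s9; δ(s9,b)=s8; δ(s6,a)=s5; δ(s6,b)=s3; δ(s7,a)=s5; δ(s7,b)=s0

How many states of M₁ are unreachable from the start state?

4

BFS from s6 reaches {s0, s2, s3, s5, s6, s7, s8, s11}; the 4 state(s) s1, s4, s9, s10 are never visited.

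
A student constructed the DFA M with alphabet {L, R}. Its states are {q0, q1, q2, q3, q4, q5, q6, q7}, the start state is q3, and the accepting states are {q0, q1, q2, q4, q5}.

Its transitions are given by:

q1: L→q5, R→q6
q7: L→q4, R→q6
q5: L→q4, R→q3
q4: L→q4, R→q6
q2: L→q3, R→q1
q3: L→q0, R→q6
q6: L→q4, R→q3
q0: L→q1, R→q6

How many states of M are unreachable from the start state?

No path from q3 leads to q2, q7; the other 6 states are all reachable.

2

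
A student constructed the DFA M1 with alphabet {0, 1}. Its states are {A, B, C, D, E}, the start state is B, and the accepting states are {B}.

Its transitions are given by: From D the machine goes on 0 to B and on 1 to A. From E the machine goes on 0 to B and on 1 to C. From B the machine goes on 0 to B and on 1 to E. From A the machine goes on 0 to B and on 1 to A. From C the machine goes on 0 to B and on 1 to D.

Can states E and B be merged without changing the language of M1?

No

All states are reachable from the start state.
Initial partition by acceptance: {B} | {A,C,D,E}.
No further refinement is possible. Final partition (2 blocks): {B} | {A,C,D,E}.
E and B end up in different blocks, so they are distinguishable. For instance, the string 'ε' is accepted from only B.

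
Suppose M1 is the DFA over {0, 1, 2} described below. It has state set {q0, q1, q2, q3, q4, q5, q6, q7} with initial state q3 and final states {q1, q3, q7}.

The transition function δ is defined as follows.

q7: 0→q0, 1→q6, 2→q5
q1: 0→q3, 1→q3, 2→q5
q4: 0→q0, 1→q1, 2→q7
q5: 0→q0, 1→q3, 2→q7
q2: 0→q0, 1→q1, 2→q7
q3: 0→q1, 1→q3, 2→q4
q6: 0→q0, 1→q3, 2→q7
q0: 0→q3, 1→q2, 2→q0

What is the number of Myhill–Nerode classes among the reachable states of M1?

Start with accepting vs non-accepting: {q1,q3,q7} | {q0,q2,q4,q5,q6}.
Refine {q1,q3,q7} on symbol 0: members go to different blocks, giving {q1,q3} and {q7}.
Refine {q0,q2,q4,q5,q6} on symbol 0: members go to different blocks, giving {q2,q4,q5,q6} and {q0}.
Stable partition: {q1,q3} | {q2,q4,q5,q6} | {q7} | {q0} — 4 equivalence classes.

4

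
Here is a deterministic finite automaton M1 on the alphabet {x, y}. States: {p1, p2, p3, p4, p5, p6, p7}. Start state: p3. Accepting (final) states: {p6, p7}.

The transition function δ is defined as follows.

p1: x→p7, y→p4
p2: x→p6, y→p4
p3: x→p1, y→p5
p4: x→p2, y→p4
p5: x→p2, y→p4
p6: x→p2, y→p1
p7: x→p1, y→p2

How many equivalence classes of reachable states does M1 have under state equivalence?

3

Initial partition by acceptance: {p6,p7} | {p1,p2,p3,p4,p5}.
Split {p1,p2,p3,p4,p5} by δ(·,x) → {p3,p4,p5} and {p1,p2}.
No further refinement is possible. Final partition (3 blocks): {p6,p7} | {p3,p4,p5} | {p1,p2}.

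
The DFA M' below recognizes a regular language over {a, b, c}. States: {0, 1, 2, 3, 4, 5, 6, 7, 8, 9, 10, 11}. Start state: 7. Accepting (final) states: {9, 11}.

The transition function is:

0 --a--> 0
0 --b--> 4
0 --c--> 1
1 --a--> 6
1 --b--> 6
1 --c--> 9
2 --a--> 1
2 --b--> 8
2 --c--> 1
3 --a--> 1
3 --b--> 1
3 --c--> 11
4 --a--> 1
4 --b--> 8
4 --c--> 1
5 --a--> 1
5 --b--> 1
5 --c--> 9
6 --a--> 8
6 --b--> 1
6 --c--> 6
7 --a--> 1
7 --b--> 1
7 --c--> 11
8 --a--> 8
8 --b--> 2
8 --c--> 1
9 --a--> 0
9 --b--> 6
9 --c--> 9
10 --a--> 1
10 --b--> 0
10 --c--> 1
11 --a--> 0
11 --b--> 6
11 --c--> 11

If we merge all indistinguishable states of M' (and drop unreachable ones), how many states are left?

First remove the unreachable states {3,5,10}; 9 states remain.
P0 = {9,11} | {0,1,2,4,6,7,8}.
On input c, block {0,1,2,4,6,7,8} splits into {0,2,4,6,8} and {1,7}.
Split {0,2,4,6,8} by δ(·,a) → {0,6,8} and {2,4}.
Split {0,6,8} by δ(·,b) → {0,8} and {6}.
Split {1,7} by δ(·,a) → {1} and {7}.
The partition is now stable with 6 blocks: {9,11} | {0,8} | {1} | {2,4} | {6} | {7}.

6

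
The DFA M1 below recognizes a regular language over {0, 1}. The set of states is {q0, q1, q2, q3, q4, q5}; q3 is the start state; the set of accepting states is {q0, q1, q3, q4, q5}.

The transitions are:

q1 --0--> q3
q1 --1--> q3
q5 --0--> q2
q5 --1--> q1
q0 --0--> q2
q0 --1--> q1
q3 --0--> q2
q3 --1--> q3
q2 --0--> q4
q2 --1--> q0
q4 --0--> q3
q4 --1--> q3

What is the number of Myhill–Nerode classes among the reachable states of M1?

States {q5} cannot be reached from the start state, so discard them.
Initial partition by acceptance: {q0,q1,q3,q4} | {q2}.
Refine {q0,q1,q3,q4} on symbol 0: members go to different blocks, giving {q0,q3} and {q1,q4}.
Split {q0,q3} by δ(·,1) → {q0} and {q3}.
The partition is now stable with 4 blocks: {q0} | {q2} | {q1,q4} | {q3}.

4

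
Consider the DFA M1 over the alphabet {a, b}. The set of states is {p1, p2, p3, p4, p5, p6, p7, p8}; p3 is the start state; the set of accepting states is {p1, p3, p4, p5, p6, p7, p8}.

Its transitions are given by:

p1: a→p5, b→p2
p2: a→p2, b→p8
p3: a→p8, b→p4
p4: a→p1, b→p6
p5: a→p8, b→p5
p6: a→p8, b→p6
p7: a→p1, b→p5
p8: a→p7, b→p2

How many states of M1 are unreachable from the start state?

Exploring from p3, all states are eventually visited, so none are unreachable.

0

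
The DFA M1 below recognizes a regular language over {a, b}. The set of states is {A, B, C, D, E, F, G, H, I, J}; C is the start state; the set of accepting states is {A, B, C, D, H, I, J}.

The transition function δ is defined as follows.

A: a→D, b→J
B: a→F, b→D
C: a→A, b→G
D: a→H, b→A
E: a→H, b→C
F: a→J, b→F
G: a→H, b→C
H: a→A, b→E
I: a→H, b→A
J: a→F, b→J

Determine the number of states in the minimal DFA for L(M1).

First remove the unreachable states {B,I}; 8 states remain.
Start with accepting vs non-accepting: {A,C,D,H,J} | {E,F,G}.
On input a, block {A,C,D,H,J} splits into {A,C,D,H} and {J}.
On input b, block {A,C,D,H} splits into {C,H} and {A} and {D}.
Refine {E,F,G} on symbol a: members go to different blocks, giving {E,G} and {F}.
Stable partition: {C,H} | {E,G} | {J} | {A} | {D} | {F} — 6 equivalence classes.

6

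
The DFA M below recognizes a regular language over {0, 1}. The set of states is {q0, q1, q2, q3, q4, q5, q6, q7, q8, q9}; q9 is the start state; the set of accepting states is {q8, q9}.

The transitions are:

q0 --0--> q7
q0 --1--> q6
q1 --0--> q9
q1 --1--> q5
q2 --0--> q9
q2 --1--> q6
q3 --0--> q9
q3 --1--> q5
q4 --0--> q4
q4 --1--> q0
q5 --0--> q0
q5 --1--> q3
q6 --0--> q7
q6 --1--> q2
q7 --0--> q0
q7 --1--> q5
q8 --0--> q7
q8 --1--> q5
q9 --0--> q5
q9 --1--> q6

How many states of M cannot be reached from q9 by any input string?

3

No path from q9 leads to q1, q4, q8; the other 7 states are all reachable.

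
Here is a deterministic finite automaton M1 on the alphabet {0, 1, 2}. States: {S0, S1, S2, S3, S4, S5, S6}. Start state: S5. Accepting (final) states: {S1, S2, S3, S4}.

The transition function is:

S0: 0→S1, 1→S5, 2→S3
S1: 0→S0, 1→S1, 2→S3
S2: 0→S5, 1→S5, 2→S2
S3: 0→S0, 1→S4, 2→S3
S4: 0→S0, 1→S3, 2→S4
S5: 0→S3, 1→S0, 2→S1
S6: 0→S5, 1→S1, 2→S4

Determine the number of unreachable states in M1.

BFS from S5 reaches {S0, S1, S3, S4, S5}; the 2 state(s) S2, S6 are never visited.

2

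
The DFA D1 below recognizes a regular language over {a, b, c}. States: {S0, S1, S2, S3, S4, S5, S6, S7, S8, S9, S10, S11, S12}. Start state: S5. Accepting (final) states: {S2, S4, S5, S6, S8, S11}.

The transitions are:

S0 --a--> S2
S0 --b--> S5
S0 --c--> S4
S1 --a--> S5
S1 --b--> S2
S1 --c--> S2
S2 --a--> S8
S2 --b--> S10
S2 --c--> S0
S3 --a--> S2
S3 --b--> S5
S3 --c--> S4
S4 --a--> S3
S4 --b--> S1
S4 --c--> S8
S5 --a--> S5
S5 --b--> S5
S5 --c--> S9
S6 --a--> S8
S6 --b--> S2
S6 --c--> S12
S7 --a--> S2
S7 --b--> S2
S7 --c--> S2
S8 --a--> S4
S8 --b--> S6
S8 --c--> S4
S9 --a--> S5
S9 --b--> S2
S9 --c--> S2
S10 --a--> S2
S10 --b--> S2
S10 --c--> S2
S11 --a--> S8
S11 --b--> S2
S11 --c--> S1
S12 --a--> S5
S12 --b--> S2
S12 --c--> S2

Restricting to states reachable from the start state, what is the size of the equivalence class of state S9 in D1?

First remove the unreachable states {S7,S11}; 11 states remain.
Start with accepting vs non-accepting: {S2,S4,S5,S6,S8} | {S0,S1,S3,S9,S10,S12}.
On input a, block {S2,S4,S5,S6,S8} splits into {S2,S5,S6,S8} and {S4}.
Refine {S2,S5,S6,S8} on symbol a: members go to different blocks, giving {S2,S5,S6} and {S8}.
Refine {S2,S5,S6} on symbol a: members go to different blocks, giving {S2,S6} and {S5}.
Refine {S2,S6} on symbol b: members go to different blocks, giving {S2} and {S6}.
Split {S0,S1,S3,S9,S10,S12} by δ(·,a) → {S0,S3,S10} and {S1,S9,S12}.
Refine {S0,S3,S10} on symbol b: members go to different blocks, giving {S0,S3} and {S10}.
Stable partition: {S2} | {S0,S3} | {S4} | {S8} | {S5} | {S6} | {S1,S9,S12} | {S10} — 8 equivalence classes.
State S9 belongs to the block {S1,S9,S12}, which has 3 states.

3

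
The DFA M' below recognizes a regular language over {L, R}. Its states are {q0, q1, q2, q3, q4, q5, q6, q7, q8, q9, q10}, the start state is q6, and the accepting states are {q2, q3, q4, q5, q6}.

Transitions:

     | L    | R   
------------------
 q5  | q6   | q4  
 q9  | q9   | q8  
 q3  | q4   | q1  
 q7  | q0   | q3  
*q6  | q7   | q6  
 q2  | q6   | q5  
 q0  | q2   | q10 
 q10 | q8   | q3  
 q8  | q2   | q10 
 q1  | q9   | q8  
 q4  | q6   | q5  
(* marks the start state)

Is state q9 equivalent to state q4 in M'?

No

Every state is reachable, so we keep all 11.
Initial partition by acceptance: {q2,q3,q4,q5,q6} | {q0,q1,q7,q8,q9,q10}.
Split {q2,q3,q4,q5,q6} by δ(·,L) → {q2,q3,q4,q5} and {q6}.
On input L, block {q2,q3,q4,q5} splits into {q2,q4,q5} and {q3}.
Split {q0,q1,q7,q8,q9,q10} by δ(·,L) → {q1,q7,q9,q10} and {q0,q8}.
Split {q1,q7,q9,q10} by δ(·,L) → {q1,q9} and {q7,q10}.
No further refinement is possible. Final partition (6 blocks): {q2,q4,q5} | {q1,q9} | {q6} | {q3} | {q0,q8} | {q7,q10}.
q9 and q4 end up in different blocks, so they are distinguishable. For instance, the string 'ε' is accepted from only q4.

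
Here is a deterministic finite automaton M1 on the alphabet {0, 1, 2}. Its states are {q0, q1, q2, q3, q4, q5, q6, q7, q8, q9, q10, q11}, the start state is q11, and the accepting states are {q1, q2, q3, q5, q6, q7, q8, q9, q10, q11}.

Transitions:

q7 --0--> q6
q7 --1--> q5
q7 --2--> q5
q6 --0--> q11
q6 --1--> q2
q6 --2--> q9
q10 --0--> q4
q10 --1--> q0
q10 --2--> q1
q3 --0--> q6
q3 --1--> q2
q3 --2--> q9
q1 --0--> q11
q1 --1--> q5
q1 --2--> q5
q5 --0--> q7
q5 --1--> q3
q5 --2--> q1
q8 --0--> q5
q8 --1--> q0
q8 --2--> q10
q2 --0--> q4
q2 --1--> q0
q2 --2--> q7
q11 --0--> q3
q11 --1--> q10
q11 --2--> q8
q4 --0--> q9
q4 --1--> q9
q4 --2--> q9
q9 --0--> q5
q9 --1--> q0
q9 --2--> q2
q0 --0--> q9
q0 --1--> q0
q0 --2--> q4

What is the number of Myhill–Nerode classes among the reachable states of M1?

7

Start with accepting vs non-accepting: {q1,q2,q3,q5,q6,q7,q8,q9,q10,q11} | {q0,q4}.
Split {q1,q2,q3,q5,q6,q7,q8,q9,q10,q11} by δ(·,0) → {q1,q3,q5,q6,q7,q8,q9,q11} and {q2,q10}.
On input 1, block {q1,q3,q5,q6,q7,q8,q9,q11} splits into {q1,q5,q7} and {q3,q6,q11} and {q8,q9}.
Split {q1,q5,q7} by δ(·,0) → {q1,q7} and {q5}.
Refine {q0,q4} on symbol 1: members go to different blocks, giving {q0} and {q4}.
No further refinement is possible. Final partition (7 blocks): {q1,q7} | {q0} | {q2,q10} | {q3,q6,q11} | {q8,q9} | {q5} | {q4}.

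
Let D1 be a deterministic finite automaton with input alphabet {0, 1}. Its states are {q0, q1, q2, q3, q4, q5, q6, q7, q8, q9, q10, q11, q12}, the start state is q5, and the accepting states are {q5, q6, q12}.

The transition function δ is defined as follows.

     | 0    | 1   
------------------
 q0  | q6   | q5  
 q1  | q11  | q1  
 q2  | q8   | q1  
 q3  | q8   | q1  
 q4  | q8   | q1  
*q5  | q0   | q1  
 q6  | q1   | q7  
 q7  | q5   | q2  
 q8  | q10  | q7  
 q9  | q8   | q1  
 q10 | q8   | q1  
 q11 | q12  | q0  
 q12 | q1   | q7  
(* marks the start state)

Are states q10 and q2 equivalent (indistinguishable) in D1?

States {q3,q4,q9} cannot be reached from the start state, so discard them.
P0 = {q5,q6,q12} | {q0,q1,q2,q7,q8,q10,q11}.
Split {q0,q1,q2,q7,q8,q10,q11} by δ(·,0) → {q1,q2,q8,q10} and {q0,q7,q11}.
On input 0, block {q5,q6,q12} splits into {q6,q12} and {q5}.
Split {q1,q2,q8,q10} by δ(·,0) → {q2,q8,q10} and {q1}.
Refine {q2,q8,q10} on symbol 1: members go to different blocks, giving {q2,q10} and {q8}.
Split {q0,q7,q11} by δ(·,0) → {q0,q11} and {q7}.
Split {q0,q11} by δ(·,1) → {q0} and {q11}.
No further refinement is possible. Final partition (8 blocks): {q6,q12} | {q2,q10} | {q0} | {q5} | {q1} | {q8} | {q7} | {q11}.
q10 and q2 lie in the same block of the stable partition, so they are equivalent — no string distinguishes them.

Yes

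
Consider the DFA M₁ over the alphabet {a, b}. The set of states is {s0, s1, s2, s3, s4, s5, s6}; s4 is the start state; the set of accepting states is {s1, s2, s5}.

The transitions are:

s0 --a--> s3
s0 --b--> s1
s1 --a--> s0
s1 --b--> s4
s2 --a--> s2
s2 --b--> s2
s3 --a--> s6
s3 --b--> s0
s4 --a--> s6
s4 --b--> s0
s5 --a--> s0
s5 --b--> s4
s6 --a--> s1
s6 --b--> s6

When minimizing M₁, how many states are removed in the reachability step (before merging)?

2

Starting at s4 and following transitions, the reachable set is {s0, s1, s3, s4, s6}. That leaves s2, s5 unreachable — 2 in total.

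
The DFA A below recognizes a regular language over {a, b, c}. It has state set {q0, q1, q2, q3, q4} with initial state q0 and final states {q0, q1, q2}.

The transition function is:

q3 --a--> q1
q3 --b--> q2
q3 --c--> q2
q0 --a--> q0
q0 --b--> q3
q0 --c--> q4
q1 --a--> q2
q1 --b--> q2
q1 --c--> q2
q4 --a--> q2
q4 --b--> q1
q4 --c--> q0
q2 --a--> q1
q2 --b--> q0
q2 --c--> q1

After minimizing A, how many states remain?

5

All states are reachable from the start state.
P0 = {q0,q1,q2} | {q3,q4}.
Split {q0,q1,q2} by δ(·,b) → {q1,q2} and {q0}.
Split {q1,q2} by δ(·,b) → {q1} and {q2}.
On input a, block {q3,q4} splits into {q3} and {q4}.
The partition is now stable with 5 blocks: {q1} | {q3} | {q0} | {q2} | {q4}.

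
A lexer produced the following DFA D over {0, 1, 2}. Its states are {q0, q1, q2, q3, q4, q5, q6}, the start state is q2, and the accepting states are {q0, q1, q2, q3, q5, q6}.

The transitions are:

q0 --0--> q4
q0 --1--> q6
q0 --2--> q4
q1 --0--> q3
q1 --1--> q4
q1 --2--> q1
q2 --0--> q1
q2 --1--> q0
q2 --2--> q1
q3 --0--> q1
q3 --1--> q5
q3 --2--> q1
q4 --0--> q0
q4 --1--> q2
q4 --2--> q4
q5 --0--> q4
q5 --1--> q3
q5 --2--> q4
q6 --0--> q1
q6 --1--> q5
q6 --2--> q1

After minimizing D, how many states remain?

4

All states are reachable from the start state.
P0 = {q0,q1,q2,q3,q5,q6} | {q4}.
On input 0, block {q0,q1,q2,q3,q5,q6} splits into {q1,q2,q3,q6} and {q0,q5}.
Split {q1,q2,q3,q6} by δ(·,1) → {q2,q3,q6} and {q1}.
The partition is now stable with 4 blocks: {q2,q3,q6} | {q4} | {q0,q5} | {q1}.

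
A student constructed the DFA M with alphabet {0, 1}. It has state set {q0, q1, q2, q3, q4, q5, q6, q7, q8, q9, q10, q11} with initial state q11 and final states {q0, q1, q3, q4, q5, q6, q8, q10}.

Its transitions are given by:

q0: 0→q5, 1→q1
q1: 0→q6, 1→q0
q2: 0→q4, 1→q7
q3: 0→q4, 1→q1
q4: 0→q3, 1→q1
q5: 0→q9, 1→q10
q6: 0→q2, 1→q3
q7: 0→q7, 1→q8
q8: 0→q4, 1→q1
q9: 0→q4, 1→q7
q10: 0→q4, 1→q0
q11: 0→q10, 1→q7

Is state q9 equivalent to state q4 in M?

No

Every state is reachable, so we keep all 12.
P0 = {q0,q1,q3,q4,q5,q6,q8,q10} | {q2,q7,q9,q11}.
Refine {q0,q1,q3,q4,q5,q6,q8,q10} on symbol 0: members go to different blocks, giving {q0,q1,q3,q4,q8,q10} and {q5,q6}.
Refine {q0,q1,q3,q4,q8,q10} on symbol 0: members go to different blocks, giving {q3,q4,q8,q10} and {q0,q1}.
Split {q2,q7,q9,q11} by δ(·,0) → {q2,q9,q11} and {q7}.
The partition is now stable with 5 blocks: {q3,q4,q8,q10} | {q2,q9,q11} | {q5,q6} | {q0,q1} | {q7}.
q9 and q4 end up in different blocks, so they are distinguishable. For instance, the string 'ε' is accepted from only q4.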